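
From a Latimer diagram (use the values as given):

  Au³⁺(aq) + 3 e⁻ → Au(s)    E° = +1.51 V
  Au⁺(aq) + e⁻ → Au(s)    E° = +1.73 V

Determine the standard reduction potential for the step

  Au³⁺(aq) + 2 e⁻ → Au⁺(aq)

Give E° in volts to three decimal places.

+1.400 V

Sequential free energies add, so n₃E°₃ = n₁E°₁ + n₂E°₂.
With n₃ = 3, and the known step contributing 1×(+1.73) V, the unknown satisfies 2·E° = 3×(+1.51) − 1×(+1.73) = +2.800.
E° = +2.800 / 2 = +1.400 V.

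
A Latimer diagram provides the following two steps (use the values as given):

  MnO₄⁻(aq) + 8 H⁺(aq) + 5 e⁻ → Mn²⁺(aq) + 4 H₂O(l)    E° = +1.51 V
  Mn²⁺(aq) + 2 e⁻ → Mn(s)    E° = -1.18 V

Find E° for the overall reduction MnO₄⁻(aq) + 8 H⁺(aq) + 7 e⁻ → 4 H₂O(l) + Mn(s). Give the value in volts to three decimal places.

+0.741 V

Standard free energies of sequential steps add: ΔG°₃ = ΔG°₁ + ΔG°₂, so n₃E°₃ = n₁E°₁ + n₂E°₂.
E°₃ = (5×+1.51 + 2×-1.18) / 7 = (+5.190) / 7 = +0.741 V.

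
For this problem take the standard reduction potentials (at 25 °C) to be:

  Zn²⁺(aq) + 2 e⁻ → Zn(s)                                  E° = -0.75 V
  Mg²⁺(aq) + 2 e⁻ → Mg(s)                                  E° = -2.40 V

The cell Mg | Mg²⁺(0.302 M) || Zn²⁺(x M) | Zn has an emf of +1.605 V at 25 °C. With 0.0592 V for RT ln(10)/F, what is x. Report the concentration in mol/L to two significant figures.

Zn²⁺/Zn is the cathode, Mg²⁺/Mg the anode: E°cell = +1.65 V, n = 2.
Overall reaction: Zn²⁺(aq) + Mg(s) → Zn(s) + Mg²⁺(aq); Q = [Mg²⁺]^1/[Zn²⁺]^1.
From E = E° − (0.0592/n) log Q: log Q = (E° − E)·n/0.0592 = (+1.65 − (+1.605))·2/0.0592 = 1.5203.
So 1·log[Zn²⁺] = 1·log(0.302) − log Q = -0.5200 − (1.5203) = -2.0403; [Zn²⁺] = 10^(-2.0403) ≈ 0.0091 M.

0.0091 M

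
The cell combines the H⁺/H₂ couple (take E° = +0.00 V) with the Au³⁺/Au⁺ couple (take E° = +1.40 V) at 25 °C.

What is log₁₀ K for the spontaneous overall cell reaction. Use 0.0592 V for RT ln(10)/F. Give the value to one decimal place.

Cathode: Au³⁺/Au⁺; anode: H⁺/H₂. E°cell = +1.40 V, n = 2.
log K = nE°cell / 0.0592 = (2)(+1.40) / 0.0592 = 47.3.

47.3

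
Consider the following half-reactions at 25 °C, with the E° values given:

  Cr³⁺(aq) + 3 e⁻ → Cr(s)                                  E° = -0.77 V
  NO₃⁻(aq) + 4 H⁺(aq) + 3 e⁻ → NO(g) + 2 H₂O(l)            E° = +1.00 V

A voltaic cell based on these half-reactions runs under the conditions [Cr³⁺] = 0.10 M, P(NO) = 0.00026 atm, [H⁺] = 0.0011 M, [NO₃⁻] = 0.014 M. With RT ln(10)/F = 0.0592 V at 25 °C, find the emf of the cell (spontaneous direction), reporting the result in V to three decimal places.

NO₃⁻/NO is the cathode (higher E°), Cr³⁺/Cr the anode: E°cell = +1.00 − (-0.77) = +1.77 V, n = 3.
Overall: NO₃⁻(aq) + 4 H⁺(aq) + Cr(s) → NO(g) + 2 H₂O(l) + Cr³⁺(aq)
Q = P(NO)·[Cr³⁺] / ([NO₃⁻]·[H⁺]^4); log Q = 9.103.
E = E° − (0.0592/n) log Q = +1.77 − (0.0592/3)(9.103) = +1.590 V.

+1.590 V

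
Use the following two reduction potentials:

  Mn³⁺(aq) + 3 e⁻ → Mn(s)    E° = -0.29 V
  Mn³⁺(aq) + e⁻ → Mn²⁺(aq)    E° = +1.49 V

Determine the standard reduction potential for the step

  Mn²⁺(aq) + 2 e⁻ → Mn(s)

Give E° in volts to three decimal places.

Sequential free energies add, so n₃E°₃ = n₁E°₁ + n₂E°₂.
With n₃ = 3, and the known step contributing 1×(+1.49) V, the unknown satisfies 2·E° = 3×(-0.29) − 1×(+1.49) = -2.360.
E° = -2.360 / 2 = -1.180 V.

-1.180 V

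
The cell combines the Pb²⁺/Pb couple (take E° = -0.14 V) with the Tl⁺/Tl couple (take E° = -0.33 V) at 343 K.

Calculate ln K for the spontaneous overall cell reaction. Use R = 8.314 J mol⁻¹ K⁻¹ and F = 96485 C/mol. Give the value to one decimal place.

12.9

Cathode: Pb²⁺/Pb; anode: Tl⁺/Tl. E°cell = (-0.14) − (-0.33) = +0.19 V, with n = 2.
ΔG° = −nFE° = −RT ln K, so ln K = nFE°/(RT) = (2)(96485)(+0.19) / ((8.314)(343)) = 12.857.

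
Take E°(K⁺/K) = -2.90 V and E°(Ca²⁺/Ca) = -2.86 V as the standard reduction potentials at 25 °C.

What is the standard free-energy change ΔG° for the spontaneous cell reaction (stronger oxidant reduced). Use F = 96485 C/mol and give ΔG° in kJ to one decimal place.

Ca²⁺/Ca (E° = -2.86 V) is the cathode; K⁺/K (E° = -2.90 V) is the anode, so E°cell = +0.04 V.
Balancing electrons gives n = 2 (lcm of 2 and 1).
ΔG° = −nFE° = −(2)(96485)(+0.04) = -7,719 J = -7.7 kJ.

-7.7 kJ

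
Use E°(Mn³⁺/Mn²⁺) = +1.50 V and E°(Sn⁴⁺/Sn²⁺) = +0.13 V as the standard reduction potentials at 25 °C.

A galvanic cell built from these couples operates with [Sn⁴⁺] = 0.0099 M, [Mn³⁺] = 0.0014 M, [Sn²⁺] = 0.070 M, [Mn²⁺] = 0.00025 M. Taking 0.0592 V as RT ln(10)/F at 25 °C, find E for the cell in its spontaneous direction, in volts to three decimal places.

Mn³⁺/Mn²⁺ is the cathode (higher E°), Sn⁴⁺/Sn²⁺ the anode: E°cell = +1.50 − (+0.13) = +1.37 V, n = 2.
Overall: 2 Mn³⁺(aq) + Sn²⁺(aq) → 2 Mn²⁺(aq) + Sn⁴⁺(aq)
Q = [Mn²⁺]^2·[Sn⁴⁺] / ([Mn³⁺]^2·[Sn²⁺]); log Q = -2.346.
E = E° − (0.0592/n) log Q = +1.37 − (0.0592/2)(-2.346) = +1.439 V.

+1.439 V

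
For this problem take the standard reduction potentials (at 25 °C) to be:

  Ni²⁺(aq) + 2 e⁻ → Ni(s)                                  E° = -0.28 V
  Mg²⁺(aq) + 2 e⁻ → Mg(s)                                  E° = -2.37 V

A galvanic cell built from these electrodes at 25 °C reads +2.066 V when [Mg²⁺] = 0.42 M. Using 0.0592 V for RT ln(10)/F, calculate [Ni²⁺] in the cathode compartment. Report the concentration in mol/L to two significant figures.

Ni²⁺/Ni is the cathode, Mg²⁺/Mg the anode: E°cell = +2.09 V, n = 2.
Overall reaction: Ni²⁺(aq) + Mg(s) → Ni(s) + Mg²⁺(aq); Q = [Mg²⁺]^1/[Ni²⁺]^1.
From E = E° − (0.0592/n) log Q: log Q = (E° − E)·n/0.0592 = (+2.09 − (+2.066))·2/0.0592 = 0.8108.
So 1·log[Ni²⁺] = 1·log(0.42) − log Q = -0.3768 − (0.8108) = -1.1876; [Ni²⁺] = 10^(-1.1876) ≈ 0.065 M.

0.065 M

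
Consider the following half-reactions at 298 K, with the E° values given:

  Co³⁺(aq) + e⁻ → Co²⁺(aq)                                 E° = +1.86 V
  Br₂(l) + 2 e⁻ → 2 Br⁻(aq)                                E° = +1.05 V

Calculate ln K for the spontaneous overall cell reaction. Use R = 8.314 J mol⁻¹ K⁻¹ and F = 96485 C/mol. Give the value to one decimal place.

Cathode: Co³⁺/Co²⁺; anode: Br₂/Br⁻. E°cell = (+1.86) − (+1.05) = +0.81 V, with n = 2.
ΔG° = −nFE° = −RT ln K, so ln K = nFE°/(RT) = (2)(96485)(+0.81) / ((8.314)(298)) = 63.088.

63.1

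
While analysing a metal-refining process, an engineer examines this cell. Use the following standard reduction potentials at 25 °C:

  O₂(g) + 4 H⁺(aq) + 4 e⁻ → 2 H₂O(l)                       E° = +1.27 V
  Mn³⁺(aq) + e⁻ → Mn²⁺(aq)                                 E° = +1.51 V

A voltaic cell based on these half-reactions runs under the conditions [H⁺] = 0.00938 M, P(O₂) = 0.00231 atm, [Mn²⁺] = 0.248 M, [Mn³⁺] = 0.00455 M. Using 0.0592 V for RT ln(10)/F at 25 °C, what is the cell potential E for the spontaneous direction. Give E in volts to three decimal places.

Mn³⁺/Mn²⁺ is the cathode (higher E°), O₂/H₂O the anode: E°cell = +1.51 − (+1.27) = +0.24 V, n = 4.
Overall: 4 Mn³⁺(aq) + 2 H₂O(l) → 4 Mn²⁺(aq) + O₂(g) + 4 H⁺(aq)
Q = [Mn²⁺]^4·P(O₂)·[H⁺]^4 / ([Mn³⁺]^4); log Q = -3.802.
E = E° − (0.0592/n) log Q = +0.24 − (0.0592/4)(-3.802) = +0.296 V.

+0.296 V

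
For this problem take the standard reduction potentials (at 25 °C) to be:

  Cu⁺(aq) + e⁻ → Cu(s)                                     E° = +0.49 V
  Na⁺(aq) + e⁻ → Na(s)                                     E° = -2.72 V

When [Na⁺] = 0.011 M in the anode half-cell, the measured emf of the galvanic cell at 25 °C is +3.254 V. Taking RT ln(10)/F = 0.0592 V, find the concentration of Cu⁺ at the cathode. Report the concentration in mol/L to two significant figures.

Cu⁺/Cu is the cathode, Na⁺/Na the anode: E°cell = +3.21 V, n = 1.
Overall reaction: Cu⁺(aq) + Na(s) → Cu(s) + Na⁺(aq); Q = [Na⁺]^1/[Cu⁺]^1.
From E = E° − (0.0592/n) log Q: log Q = (E° − E)·n/0.0592 = (+3.21 − (+3.254))·1/0.0592 = -0.7432.
So 1·log[Cu⁺] = 1·log(0.011) − log Q = -1.9586 − (-0.7432) = -1.2154; [Cu⁺] = 10^(-1.2154) ≈ 0.061 M.

0.061 M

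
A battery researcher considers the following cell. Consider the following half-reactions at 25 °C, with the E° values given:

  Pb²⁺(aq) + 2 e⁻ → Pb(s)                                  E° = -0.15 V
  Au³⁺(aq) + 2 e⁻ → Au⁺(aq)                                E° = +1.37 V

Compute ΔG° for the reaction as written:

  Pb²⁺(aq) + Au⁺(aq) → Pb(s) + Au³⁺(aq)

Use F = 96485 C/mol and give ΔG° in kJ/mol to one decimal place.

As written, Pb²⁺/Pb is reduced (cathode) and Au³⁺/Au⁺ is oxidised (anode), so E°cell = (-0.15) − (+1.37) = -1.52 V.
Balancing electrons gives n = 2.
ΔG° = −nFE° = −(2)(96485)(-1.52) = 293,314 J = +293.3 kJ/mol.

+293.3 kJ/mol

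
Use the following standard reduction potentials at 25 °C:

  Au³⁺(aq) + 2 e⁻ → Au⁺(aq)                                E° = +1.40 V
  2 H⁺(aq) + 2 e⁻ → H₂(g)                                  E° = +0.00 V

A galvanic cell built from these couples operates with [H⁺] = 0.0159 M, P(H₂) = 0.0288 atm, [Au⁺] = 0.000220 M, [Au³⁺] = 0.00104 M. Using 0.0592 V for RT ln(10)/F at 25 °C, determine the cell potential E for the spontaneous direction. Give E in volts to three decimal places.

+1.481 V

Au³⁺/Au⁺ is the cathode (higher E°), H⁺/H₂ the anode: E°cell = +1.40 − (+0.00) = +1.40 V, n = 2.
Overall: Au³⁺(aq) + H₂(g) → Au⁺(aq) + 2 H⁺(aq)
Q = [Au⁺]·[H⁺]^2 / ([Au³⁺]·P(H₂)); log Q = -2.731.
E = E° − (0.0592/n) log Q = +1.40 − (0.0592/2)(-2.731) = +1.481 V.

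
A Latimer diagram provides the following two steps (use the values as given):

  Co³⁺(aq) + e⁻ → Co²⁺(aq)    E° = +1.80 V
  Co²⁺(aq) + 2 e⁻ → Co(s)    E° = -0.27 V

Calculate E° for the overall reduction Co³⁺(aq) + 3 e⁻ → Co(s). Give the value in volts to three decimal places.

Adding the free-energy changes (−nFE°) of the two steps gives −n₃FE°₃ = −n₁FE°₁ − n₂FE°₂.
E°₃ = (1×+1.80 + 2×-0.27) / 3 = (+1.260) / 3 = +0.420 V.

+0.420 V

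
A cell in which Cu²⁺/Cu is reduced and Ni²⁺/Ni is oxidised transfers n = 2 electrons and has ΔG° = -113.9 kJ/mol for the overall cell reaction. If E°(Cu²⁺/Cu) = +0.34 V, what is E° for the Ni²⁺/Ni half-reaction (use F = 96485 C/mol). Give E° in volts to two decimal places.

E°cell = −ΔG°/(nF) = −(-113.9×10³)/((2)(96485)) = +0.590 V.
Since Cu²⁺/Cu is the cathode and Ni²⁺/Ni the anode, E°cell = E°(Cu²⁺/Cu) − E°(Ni²⁺/Ni).
So E°(Ni²⁺/Ni) = E°(Cu²⁺/Cu) − E°cell = (+0.34) − (+0.590) = -0.25 V.

-0.25 V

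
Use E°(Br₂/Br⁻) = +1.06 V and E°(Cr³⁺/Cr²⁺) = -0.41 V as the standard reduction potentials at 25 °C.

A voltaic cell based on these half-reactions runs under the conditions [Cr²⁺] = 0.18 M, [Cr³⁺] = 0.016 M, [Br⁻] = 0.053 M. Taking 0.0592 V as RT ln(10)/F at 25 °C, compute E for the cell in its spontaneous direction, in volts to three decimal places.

Br₂/Br⁻ is the cathode (higher E°), Cr³⁺/Cr²⁺ the anode: E°cell = +1.06 − (-0.41) = +1.47 V, n = 2.
Overall: Br₂(l) + 2 Cr²⁺(aq) → 2 Br⁻(aq) + 2 Cr³⁺(aq)
Q = [Br⁻]^2·[Cr³⁺]^2 / ([Cr²⁺]^2); log Q = -4.654.
E = E° − (0.0592/n) log Q = +1.47 − (0.0592/2)(-4.654) = +1.608 V.

+1.608 V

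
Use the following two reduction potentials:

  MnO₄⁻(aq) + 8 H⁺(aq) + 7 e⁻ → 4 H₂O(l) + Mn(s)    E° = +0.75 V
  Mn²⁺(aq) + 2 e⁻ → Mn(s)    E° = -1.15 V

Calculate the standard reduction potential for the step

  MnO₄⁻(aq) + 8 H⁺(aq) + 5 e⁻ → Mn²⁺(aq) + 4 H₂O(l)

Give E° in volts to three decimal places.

+1.510 V

Sequential free energies add, so n₃E°₃ = n₁E°₁ + n₂E°₂.
With n₃ = 7, and the known step contributing 2×(-1.15) V, the unknown satisfies 5·E° = 7×(+0.75) − 2×(-1.15) = +7.550.
E° = +7.550 / 5 = +1.510 V.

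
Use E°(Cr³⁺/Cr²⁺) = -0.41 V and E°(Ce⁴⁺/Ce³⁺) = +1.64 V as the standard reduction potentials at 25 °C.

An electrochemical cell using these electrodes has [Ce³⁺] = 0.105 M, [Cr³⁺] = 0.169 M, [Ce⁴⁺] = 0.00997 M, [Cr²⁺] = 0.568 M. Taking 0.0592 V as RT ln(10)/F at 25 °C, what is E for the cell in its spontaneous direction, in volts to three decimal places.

Ce⁴⁺/Ce³⁺ is the cathode (higher E°), Cr³⁺/Cr²⁺ the anode: E°cell = +1.64 − (-0.41) = +2.05 V, n = 1.
Overall: Ce⁴⁺(aq) + Cr²⁺(aq) → Ce³⁺(aq) + Cr³⁺(aq)
Q = [Ce³⁺]·[Cr³⁺] / ([Ce⁴⁺]·[Cr²⁺]); log Q = 0.496.
E = E° − (0.0592/n) log Q = +2.05 − (0.0592/1)(0.496) = +2.021 V.

+2.021 V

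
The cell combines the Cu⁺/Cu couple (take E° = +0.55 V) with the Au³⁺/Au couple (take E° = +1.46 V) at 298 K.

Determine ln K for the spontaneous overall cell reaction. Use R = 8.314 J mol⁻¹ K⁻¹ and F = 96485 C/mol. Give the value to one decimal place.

106.3

Cathode: Au³⁺/Au; anode: Cu⁺/Cu. E°cell = (+1.46) − (+0.55) = +0.91 V, with n = 3.
ΔG° = −nFE° = −RT ln K, so ln K = nFE°/(RT) = (3)(96485)(+0.91) / ((8.314)(298)) = 106.315.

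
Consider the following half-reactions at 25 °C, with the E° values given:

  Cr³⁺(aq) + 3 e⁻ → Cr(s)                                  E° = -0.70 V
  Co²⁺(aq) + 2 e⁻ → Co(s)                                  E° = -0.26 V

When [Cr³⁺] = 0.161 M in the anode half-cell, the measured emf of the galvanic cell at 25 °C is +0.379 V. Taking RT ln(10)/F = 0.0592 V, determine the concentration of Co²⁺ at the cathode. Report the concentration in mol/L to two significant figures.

Co²⁺/Co is the cathode, Cr³⁺/Cr the anode: E°cell = +0.44 V, n = 6.
Overall reaction: 3 Co²⁺(aq) + 2 Cr(s) → 3 Co(s) + 2 Cr³⁺(aq); Q = [Cr³⁺]^2/[Co²⁺]^3.
From E = E° − (0.0592/n) log Q: log Q = (E° − E)·n/0.0592 = (+0.44 − (+0.379))·6/0.0592 = 6.1824.
So 3·log[Co²⁺] = 2·log(0.161) − log Q = -1.5863 − (6.1824) = -7.7687; log[Co²⁺] = -7.7687 / 3 = -2.5896; [Co²⁺] = 10^(-2.5896) ≈ 0.0026 M.

0.0026 M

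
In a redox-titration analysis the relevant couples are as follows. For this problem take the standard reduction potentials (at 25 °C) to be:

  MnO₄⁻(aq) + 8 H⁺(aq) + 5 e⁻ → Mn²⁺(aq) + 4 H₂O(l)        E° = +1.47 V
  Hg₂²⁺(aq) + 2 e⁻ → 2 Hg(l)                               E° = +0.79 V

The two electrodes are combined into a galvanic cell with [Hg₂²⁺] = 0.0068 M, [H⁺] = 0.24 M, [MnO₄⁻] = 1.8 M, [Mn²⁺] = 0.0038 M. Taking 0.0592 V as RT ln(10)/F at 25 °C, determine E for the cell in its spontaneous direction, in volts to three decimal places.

+0.717 V

MnO₄⁻/Mn²⁺ is the cathode (higher E°), Hg₂²⁺/Hg the anode: E°cell = +1.47 − (+0.79) = +0.68 V, n = 10.
Overall: 2 MnO₄⁻(aq) + 16 H⁺(aq) + 10 Hg(l) → 2 Mn²⁺(aq) + 8 H₂O(l) + 5 Hg₂²⁺(aq)
Q = [Mn²⁺]^2·[Hg₂²⁺]^5 / ([MnO₄⁻]^2·[H⁺]^16); log Q = -6.272.
E = E° − (0.0592/n) log Q = +0.68 − (0.0592/10)(-6.272) = +0.717 V.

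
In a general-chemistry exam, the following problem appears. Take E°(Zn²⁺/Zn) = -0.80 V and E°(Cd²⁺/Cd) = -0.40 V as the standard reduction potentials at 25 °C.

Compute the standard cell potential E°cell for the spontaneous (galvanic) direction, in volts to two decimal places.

The Cd²⁺/Cd couple has the higher reduction potential, so it is the cathode; Zn²⁺/Zn is oxidised at the anode.
E°cell = E°(cathode) − E°(anode) = (-0.40) − (-0.80) = +0.40 V.

+0.40 V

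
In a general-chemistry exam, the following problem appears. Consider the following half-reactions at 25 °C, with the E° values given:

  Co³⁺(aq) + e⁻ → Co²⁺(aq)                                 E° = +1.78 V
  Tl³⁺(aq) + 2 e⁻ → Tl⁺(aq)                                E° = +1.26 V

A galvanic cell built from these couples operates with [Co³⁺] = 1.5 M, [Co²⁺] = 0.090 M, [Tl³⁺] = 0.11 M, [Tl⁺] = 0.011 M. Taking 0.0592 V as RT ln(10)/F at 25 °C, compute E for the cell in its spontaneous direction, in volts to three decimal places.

Co³⁺/Co²⁺ is the cathode (higher E°), Tl³⁺/Tl⁺ the anode: E°cell = +1.78 − (+1.26) = +0.52 V, n = 2.
Overall: 2 Co³⁺(aq) + Tl⁺(aq) → 2 Co²⁺(aq) + Tl³⁺(aq)
Q = [Co²⁺]^2·[Tl³⁺] / ([Co³⁺]^2·[Tl⁺]); log Q = -1.444.
E = E° − (0.0592/n) log Q = +0.52 − (0.0592/2)(-1.444) = +0.563 V.

+0.563 V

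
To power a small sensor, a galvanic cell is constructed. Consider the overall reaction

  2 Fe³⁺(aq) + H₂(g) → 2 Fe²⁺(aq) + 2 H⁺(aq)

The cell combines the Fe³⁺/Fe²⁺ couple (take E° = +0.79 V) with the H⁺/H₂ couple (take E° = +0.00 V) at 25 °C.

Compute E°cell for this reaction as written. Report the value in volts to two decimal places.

The Fe³⁺/Fe²⁺ couple has the higher reduction potential, so it is the cathode; H⁺/H₂ is oxidised at the anode.
E°cell = E°(cathode) − E°(anode) = (+0.79) − (+0.00) = +0.79 V.

+0.79 V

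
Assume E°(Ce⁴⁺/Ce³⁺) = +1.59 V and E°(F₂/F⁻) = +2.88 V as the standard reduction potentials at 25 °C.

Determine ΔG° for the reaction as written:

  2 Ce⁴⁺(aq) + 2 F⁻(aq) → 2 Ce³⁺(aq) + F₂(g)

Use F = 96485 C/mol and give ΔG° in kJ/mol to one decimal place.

+248.9 kJ/mol

As written, Ce⁴⁺/Ce³⁺ is reduced (cathode) and F₂/F⁻ is oxidised (anode), so E°cell = (+1.59) − (+2.88) = -1.29 V.
Balancing electrons gives n = 2.
ΔG° = −nFE° = −(2)(96485)(-1.29) = 248,931 J = +248.9 kJ/mol.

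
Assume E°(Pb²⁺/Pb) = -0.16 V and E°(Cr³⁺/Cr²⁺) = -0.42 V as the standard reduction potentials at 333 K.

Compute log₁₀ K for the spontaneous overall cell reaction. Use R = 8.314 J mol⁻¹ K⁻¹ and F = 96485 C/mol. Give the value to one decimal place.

7.9

Cathode: Pb²⁺/Pb; anode: Cr³⁺/Cr²⁺. E°cell = (-0.16) − (-0.42) = +0.26 V, with n = 2.
ΔG° = −nFE° = −RT ln K, so ln K = nFE°/(RT) = (2)(96485)(+0.26) / ((8.314)(333)) = 18.122.
log₁₀ K = 18.122 / ln 10 = 7.9.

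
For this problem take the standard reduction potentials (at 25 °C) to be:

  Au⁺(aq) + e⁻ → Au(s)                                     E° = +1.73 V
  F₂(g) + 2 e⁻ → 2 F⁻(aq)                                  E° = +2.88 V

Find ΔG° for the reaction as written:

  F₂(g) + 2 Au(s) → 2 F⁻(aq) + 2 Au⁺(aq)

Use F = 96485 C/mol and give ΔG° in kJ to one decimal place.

As written, F₂/F⁻ is reduced (cathode) and Au⁺/Au is oxidised (anode), so E°cell = (+2.88) − (+1.73) = +1.15 V.
Balancing electrons gives n = 2.
ΔG° = −nFE° = −(2)(96485)(+1.15) = -221,915 J = -221.9 kJ.

-221.9 kJ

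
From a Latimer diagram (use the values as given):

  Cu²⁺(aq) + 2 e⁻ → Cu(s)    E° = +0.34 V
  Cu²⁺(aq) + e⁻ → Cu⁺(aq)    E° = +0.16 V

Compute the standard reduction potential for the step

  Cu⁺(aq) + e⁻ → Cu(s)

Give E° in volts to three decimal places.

+0.520 V

Sequential free energies add, so n₃E°₃ = n₁E°₁ + n₂E°₂.
With n₃ = 2, and the known step contributing 1×(+0.16) V, the unknown satisfies 1·E° = 2×(+0.34) − 1×(+0.16) = +0.520.
E° = +0.520 / 1 = +0.520 V.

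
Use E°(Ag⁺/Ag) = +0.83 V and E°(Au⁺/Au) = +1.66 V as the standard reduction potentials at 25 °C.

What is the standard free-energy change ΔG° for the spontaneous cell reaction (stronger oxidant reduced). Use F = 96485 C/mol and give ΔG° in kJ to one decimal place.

-80.1 kJ

Au⁺/Au (E° = +1.66 V) is the cathode; Ag⁺/Ag (E° = +0.83 V) is the anode, so E°cell = +0.83 V.
Balancing electrons gives n = 1 (lcm of 1 and 1).
ΔG° = −nFE° = −(1)(96485)(+0.83) = -80,083 J = -80.1 kJ.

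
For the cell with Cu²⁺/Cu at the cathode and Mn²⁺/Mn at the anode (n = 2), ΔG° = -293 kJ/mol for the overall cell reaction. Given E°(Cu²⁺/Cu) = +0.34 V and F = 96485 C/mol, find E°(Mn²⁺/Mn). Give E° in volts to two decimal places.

-1.18 V

E°cell = −ΔG°/(nF) = −(-293×10³)/((2)(96485)) = +1.518 V.
Since Cu²⁺/Cu is the cathode and Mn²⁺/Mn the anode, E°cell = E°(Cu²⁺/Cu) − E°(Mn²⁺/Mn).
So E°(Mn²⁺/Mn) = E°(Cu²⁺/Cu) − E°cell = (+0.34) − (+1.518) = -1.18 V.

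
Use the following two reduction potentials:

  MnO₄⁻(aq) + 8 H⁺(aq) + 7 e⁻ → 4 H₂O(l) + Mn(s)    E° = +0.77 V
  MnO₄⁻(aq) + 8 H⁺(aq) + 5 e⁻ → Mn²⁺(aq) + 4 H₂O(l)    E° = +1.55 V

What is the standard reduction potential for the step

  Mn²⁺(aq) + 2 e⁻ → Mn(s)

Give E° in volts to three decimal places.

Sequential free energies add, so n₃E°₃ = n₁E°₁ + n₂E°₂.
With n₃ = 7, and the known step contributing 5×(+1.55) V, the unknown satisfies 2·E° = 7×(+0.77) − 5×(+1.55) = -2.360.
E° = -2.360 / 2 = -1.180 V.

-1.180 V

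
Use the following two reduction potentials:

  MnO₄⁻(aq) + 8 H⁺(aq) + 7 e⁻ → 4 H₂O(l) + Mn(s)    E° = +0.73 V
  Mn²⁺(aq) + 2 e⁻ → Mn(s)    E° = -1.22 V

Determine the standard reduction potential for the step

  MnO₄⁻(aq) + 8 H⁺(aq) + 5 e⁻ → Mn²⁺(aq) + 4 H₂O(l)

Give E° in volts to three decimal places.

+1.510 V

Sequential free energies add, so n₃E°₃ = n₁E°₁ + n₂E°₂.
With n₃ = 7, and the known step contributing 2×(-1.22) V, the unknown satisfies 5·E° = 7×(+0.73) − 2×(-1.22) = +7.550.
E° = +7.550 / 5 = +1.510 V.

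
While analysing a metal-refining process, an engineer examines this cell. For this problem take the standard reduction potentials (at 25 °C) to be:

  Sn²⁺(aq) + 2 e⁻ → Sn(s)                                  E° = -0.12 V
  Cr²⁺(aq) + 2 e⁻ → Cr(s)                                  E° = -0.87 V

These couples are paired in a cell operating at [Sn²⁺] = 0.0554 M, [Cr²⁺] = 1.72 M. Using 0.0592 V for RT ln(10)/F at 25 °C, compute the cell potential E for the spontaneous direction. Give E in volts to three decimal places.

Sn²⁺/Sn is the cathode (higher E°), Cr²⁺/Cr the anode: E°cell = -0.12 − (-0.87) = +0.75 V, n = 2.
Overall: Sn²⁺(aq) + Cr(s) → Sn(s) + Cr²⁺(aq)
Q = [Cr²⁺] / ([Sn²⁺]); log Q = 1.492.
E = E° − (0.0592/n) log Q = +0.75 − (0.0592/2)(1.492) = +0.706 V.

+0.706 V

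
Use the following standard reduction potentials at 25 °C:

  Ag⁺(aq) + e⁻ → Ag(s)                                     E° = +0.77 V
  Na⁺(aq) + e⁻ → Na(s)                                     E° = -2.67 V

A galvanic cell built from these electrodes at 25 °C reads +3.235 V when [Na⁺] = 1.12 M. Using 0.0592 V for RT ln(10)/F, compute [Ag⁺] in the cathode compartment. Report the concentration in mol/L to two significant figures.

Ag⁺/Ag is the cathode, Na⁺/Na the anode: E°cell = +3.44 V, n = 1.
Overall reaction: Ag⁺(aq) + Na(s) → Ag(s) + Na⁺(aq); Q = [Na⁺]^1/[Ag⁺]^1.
From E = E° − (0.0592/n) log Q: log Q = (E° − E)·n/0.0592 = (+3.44 − (+3.235))·1/0.0592 = 3.4628.
So 1·log[Ag⁺] = 1·log(1.12) − log Q = 0.0492 − (3.4628) = -3.4136; [Ag⁺] = 10^(-3.4136) ≈ 0.00039 M.

0.00039 M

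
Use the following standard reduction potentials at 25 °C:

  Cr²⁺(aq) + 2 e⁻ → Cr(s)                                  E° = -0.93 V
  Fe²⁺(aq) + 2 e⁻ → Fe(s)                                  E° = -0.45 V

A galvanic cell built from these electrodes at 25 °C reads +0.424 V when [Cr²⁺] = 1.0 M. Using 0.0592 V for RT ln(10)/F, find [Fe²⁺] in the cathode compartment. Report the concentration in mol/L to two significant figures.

Fe²⁺/Fe is the cathode, Cr²⁺/Cr the anode: E°cell = +0.48 V, n = 2.
Overall reaction: Fe²⁺(aq) + Cr(s) → Fe(s) + Cr²⁺(aq); Q = [Cr²⁺]^1/[Fe²⁺]^1.
From E = E° − (0.0592/n) log Q: log Q = (E° − E)·n/0.0592 = (+0.48 − (+0.424))·2/0.0592 = 1.8919.
So 1·log[Fe²⁺] = 1·log(1) − log Q = 0.0000 − (1.8919) = -1.8919; [Fe²⁺] = 10^(-1.8919) ≈ 0.013 M.

0.013 M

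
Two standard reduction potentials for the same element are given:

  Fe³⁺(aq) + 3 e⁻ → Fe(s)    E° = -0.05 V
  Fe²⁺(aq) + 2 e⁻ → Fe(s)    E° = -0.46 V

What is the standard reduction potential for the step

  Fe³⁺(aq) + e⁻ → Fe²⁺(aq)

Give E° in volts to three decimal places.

+0.770 V

Sequential free energies add, so n₃E°₃ = n₁E°₁ + n₂E°₂.
With n₃ = 3, and the known step contributing 2×(-0.46) V, the unknown satisfies 1·E° = 3×(-0.05) − 2×(-0.46) = +0.770.
E° = +0.770 / 1 = +0.770 V.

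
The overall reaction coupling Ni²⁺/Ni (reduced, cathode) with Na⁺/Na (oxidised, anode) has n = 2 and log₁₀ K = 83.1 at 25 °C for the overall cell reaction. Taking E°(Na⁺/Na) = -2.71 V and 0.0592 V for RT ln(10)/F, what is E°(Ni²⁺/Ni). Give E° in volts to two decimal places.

E°cell = (0.0592/n)·log K = (0.0592/2)(83.1) = +2.460 V.
Since Ni²⁺/Ni is the cathode and Na⁺/Na the anode, E°cell = E°(Ni²⁺/Ni) − E°(Na⁺/Na).
So E°(Ni²⁺/Ni) = E°cell + E°(Na⁺/Na) = +2.460 + (-2.71) = -0.25 V.

-0.25 V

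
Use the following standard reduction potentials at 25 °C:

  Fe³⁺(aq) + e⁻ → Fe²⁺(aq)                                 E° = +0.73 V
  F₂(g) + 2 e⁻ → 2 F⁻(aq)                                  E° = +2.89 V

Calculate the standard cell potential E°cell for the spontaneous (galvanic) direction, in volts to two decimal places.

The F₂/F⁻ couple has the higher reduction potential, so it is the cathode; Fe³⁺/Fe²⁺ is oxidised at the anode.
E°cell = E°(cathode) − E°(anode) = (+2.89) − (+0.73) = +2.16 V.

+2.16 V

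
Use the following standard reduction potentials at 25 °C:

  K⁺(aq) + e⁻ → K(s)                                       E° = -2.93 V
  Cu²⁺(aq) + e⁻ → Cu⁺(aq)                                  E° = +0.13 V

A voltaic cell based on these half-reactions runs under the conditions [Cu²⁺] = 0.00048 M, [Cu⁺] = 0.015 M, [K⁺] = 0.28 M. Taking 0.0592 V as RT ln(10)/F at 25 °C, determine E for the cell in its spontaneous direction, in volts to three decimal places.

+3.004 V

Cu²⁺/Cu⁺ is the cathode (higher E°), K⁺/K the anode: E°cell = +0.13 − (-2.93) = +3.06 V, n = 1.
Overall: Cu²⁺(aq) + K(s) → Cu⁺(aq) + K⁺(aq)
Q = [Cu⁺]·[K⁺] / ([Cu²⁺]); log Q = 0.942.
E = E° − (0.0592/n) log Q = +3.06 − (0.0592/1)(0.942) = +3.004 V.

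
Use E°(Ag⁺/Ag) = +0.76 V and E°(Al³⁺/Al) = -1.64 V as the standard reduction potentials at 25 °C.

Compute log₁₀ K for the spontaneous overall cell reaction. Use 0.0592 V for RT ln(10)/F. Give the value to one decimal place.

121.6

Cathode: Ag⁺/Ag; anode: Al³⁺/Al. E°cell = +2.40 V, n = 3.
log K = nE°cell / 0.0592 = (3)(+2.40) / 0.0592 = 121.6.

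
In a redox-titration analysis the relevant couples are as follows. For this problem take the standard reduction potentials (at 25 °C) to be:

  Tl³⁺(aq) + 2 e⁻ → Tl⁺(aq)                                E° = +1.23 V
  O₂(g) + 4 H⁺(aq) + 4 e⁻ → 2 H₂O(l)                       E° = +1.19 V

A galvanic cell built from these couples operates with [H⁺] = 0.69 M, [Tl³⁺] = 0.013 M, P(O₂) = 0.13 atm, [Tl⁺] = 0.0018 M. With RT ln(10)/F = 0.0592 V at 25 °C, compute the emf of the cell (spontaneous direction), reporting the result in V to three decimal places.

+0.088 V

Tl³⁺/Tl⁺ is the cathode (higher E°), O₂/H₂O the anode: E°cell = +1.23 − (+1.19) = +0.04 V, n = 4.
Overall: 2 Tl³⁺(aq) + 2 H₂O(l) → 2 Tl⁺(aq) + O₂(g) + 4 H⁺(aq)
Q = [Tl⁺]^2·P(O₂)·[H⁺]^4 / ([Tl³⁺]^2); log Q = -3.248.
E = E° − (0.0592/n) log Q = +0.04 − (0.0592/4)(-3.248) = +0.088 V.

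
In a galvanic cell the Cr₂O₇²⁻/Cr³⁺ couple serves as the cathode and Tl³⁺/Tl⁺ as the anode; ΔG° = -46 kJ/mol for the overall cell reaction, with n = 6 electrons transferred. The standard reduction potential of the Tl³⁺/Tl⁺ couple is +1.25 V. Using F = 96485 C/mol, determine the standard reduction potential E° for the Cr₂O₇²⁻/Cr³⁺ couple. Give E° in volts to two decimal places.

+1.33 V

E°cell = −ΔG°/(nF) = −(-46×10³)/((6)(96485)) = +0.079 V.
Since Cr₂O₇²⁻/Cr³⁺ is the cathode and Tl³⁺/Tl⁺ the anode, E°cell = E°(Cr₂O₇²⁻/Cr³⁺) − E°(Tl³⁺/Tl⁺).
So E°(Cr₂O₇²⁻/Cr³⁺) = E°cell + E°(Tl³⁺/Tl⁺) = +0.079 + (+1.25) = +1.33 V.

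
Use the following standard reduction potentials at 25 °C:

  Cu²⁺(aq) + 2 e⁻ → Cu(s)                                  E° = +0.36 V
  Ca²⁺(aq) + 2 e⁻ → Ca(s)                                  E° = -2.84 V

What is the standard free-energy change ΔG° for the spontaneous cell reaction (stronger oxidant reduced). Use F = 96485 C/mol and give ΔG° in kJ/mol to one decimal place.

-617.5 kJ/mol

Cu²⁺/Cu (E° = +0.36 V) is the cathode; Ca²⁺/Ca (E° = -2.84 V) is the anode, so E°cell = +3.20 V.
Balancing electrons gives n = 2 (lcm of 2 and 2).
ΔG° = −nFE° = −(2)(96485)(+3.20) = -617,504 J = -617.5 kJ/mol.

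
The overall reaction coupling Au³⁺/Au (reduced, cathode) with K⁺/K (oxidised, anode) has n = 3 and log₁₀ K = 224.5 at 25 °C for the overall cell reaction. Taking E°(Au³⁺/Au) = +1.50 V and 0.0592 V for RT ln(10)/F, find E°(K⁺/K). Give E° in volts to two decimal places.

-2.93 V

E°cell = (0.0592/n)·log K = (0.0592/3)(224.5) = +4.430 V.
Since Au³⁺/Au is the cathode and K⁺/K the anode, E°cell = E°(Au³⁺/Au) − E°(K⁺/K).
So E°(K⁺/K) = E°(Au³⁺/Au) − E°cell = (+1.50) − (+4.430) = -2.93 V.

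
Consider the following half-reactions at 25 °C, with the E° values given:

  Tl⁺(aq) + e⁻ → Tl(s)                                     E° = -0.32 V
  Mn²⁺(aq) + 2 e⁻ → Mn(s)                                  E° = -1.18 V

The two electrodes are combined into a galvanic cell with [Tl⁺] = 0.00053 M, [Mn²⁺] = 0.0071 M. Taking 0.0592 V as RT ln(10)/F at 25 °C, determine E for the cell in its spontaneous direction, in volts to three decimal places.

Tl⁺/Tl is the cathode (higher E°), Mn²⁺/Mn the anode: E°cell = -0.32 − (-1.18) = +0.86 V, n = 2.
Overall: 2 Tl⁺(aq) + Mn(s) → 2 Tl(s) + Mn²⁺(aq)
Q = [Mn²⁺] / ([Tl⁺]^2); log Q = 4.403.
E = E° − (0.0592/n) log Q = +0.86 − (0.0592/2)(4.403) = +0.730 V.

+0.730 V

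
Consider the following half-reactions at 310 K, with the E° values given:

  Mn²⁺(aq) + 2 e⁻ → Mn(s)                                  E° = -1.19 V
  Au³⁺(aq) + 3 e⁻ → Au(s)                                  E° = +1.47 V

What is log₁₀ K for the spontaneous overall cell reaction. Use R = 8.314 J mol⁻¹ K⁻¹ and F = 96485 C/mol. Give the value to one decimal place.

Cathode: Au³⁺/Au; anode: Mn²⁺/Mn. E°cell = (+1.47) − (-1.19) = +2.66 V, with n = 6.
ΔG° = −nFE° = −RT ln K, so ln K = nFE°/(RT) = (6)(96485)(+2.66) / ((8.314)(310)) = 597.477.
log₁₀ K = 597.477 / ln 10 = 259.5.

259.5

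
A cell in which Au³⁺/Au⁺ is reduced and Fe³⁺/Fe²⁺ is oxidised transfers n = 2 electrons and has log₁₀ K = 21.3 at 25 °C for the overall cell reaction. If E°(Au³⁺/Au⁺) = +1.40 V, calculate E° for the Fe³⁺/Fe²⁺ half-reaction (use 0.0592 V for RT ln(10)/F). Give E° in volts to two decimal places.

E°cell = (0.0592/n)·log K = (0.0592/2)(21.3) = +0.630 V.
Since Au³⁺/Au⁺ is the cathode and Fe³⁺/Fe²⁺ the anode, E°cell = E°(Au³⁺/Au⁺) − E°(Fe³⁺/Fe²⁺).
So E°(Fe³⁺/Fe²⁺) = E°(Au³⁺/Au⁺) − E°cell = (+1.40) − (+0.630) = +0.77 V.

+0.77 V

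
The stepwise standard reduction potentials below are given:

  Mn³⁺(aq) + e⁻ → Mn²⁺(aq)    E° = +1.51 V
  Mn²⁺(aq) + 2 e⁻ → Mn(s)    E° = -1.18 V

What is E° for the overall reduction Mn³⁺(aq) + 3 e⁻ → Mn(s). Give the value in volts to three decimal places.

-0.283 V

Standard free energies of sequential steps add: ΔG°₃ = ΔG°₁ + ΔG°₂, so n₃E°₃ = n₁E°₁ + n₂E°₂.
E°₃ = (1×+1.51 + 2×-1.18) / 3 = (-0.850) / 3 = -0.283 V.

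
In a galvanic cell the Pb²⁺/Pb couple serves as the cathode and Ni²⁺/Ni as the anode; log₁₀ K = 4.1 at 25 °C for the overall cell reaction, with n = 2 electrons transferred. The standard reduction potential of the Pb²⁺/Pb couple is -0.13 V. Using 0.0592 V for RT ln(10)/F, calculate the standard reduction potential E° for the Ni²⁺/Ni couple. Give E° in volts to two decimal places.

E°cell = (0.0592/n)·log K = (0.0592/2)(4.1) = +0.121 V.
Since Pb²⁺/Pb is the cathode and Ni²⁺/Ni the anode, E°cell = E°(Pb²⁺/Pb) − E°(Ni²⁺/Ni).
So E°(Ni²⁺/Ni) = E°(Pb²⁺/Pb) − E°cell = (-0.13) − (+0.121) = -0.25 V.

-0.25 V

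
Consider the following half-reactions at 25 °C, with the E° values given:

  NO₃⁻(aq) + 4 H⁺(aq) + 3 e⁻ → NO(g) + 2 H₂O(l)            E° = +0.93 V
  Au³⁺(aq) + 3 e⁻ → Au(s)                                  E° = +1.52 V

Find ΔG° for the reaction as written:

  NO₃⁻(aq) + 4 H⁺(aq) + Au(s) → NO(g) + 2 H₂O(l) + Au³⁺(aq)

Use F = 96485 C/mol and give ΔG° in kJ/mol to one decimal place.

As written, NO₃⁻/NO is reduced (cathode) and Au³⁺/Au is oxidised (anode), so E°cell = (+0.93) − (+1.52) = -0.59 V.
Balancing electrons gives n = 3.
ΔG° = −nFE° = −(3)(96485)(-0.59) = 170,778 J = +170.8 kJ/mol.

+170.8 kJ/mol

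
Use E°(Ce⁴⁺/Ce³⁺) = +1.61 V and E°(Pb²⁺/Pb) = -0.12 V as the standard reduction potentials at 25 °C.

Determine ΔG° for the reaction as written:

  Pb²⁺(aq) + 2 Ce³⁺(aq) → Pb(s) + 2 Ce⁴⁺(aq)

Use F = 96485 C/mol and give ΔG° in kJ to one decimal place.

+333.8 kJ

As written, Pb²⁺/Pb is reduced (cathode) and Ce⁴⁺/Ce³⁺ is oxidised (anode), so E°cell = (-0.12) − (+1.61) = -1.73 V.
Balancing electrons gives n = 2.
ΔG° = −nFE° = −(2)(96485)(-1.73) = 333,838 J = +333.8 kJ.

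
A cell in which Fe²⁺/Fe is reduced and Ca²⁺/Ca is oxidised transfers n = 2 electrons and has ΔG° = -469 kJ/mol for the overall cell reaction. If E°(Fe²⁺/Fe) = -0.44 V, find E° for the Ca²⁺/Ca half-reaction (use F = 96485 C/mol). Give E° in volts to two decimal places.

-2.87 V

E°cell = −ΔG°/(nF) = −(-469×10³)/((2)(96485)) = +2.430 V.
Since Fe²⁺/Fe is the cathode and Ca²⁺/Ca the anode, E°cell = E°(Fe²⁺/Fe) − E°(Ca²⁺/Ca).
So E°(Ca²⁺/Ca) = E°(Fe²⁺/Fe) − E°cell = (-0.44) − (+2.430) = -2.87 V.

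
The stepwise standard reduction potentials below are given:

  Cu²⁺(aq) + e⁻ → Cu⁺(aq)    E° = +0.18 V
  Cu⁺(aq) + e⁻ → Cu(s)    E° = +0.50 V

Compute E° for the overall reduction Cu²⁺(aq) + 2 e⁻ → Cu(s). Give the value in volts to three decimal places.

Since ΔG° = −nFE° is additive over sequential reductions, n₃E°₃ = n₁E°₁ + n₂E°₂.
E°₃ = (1×+0.18 + 1×+0.50) / 2 = (+0.680) / 2 = +0.340 V.

+0.340 V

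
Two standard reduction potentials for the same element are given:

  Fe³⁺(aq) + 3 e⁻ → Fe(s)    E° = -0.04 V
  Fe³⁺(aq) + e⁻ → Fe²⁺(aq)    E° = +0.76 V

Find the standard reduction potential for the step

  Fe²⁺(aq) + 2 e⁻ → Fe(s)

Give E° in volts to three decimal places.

-0.440 V

Sequential free energies add, so n₃E°₃ = n₁E°₁ + n₂E°₂.
With n₃ = 3, and the known step contributing 1×(+0.76) V, the unknown satisfies 2·E° = 3×(-0.04) − 1×(+0.76) = -0.880.
E° = -0.880 / 2 = -0.440 V.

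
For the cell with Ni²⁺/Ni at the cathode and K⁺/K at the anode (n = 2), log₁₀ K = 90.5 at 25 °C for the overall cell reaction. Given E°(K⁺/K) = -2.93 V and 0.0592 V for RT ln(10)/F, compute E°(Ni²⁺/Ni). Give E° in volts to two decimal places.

-0.25 V

E°cell = (0.0592/n)·log K = (0.0592/2)(90.5) = +2.679 V.
Since Ni²⁺/Ni is the cathode and K⁺/K the anode, E°cell = E°(Ni²⁺/Ni) − E°(K⁺/K).
So E°(Ni²⁺/Ni) = E°cell + E°(K⁺/K) = +2.679 + (-2.93) = -0.25 V.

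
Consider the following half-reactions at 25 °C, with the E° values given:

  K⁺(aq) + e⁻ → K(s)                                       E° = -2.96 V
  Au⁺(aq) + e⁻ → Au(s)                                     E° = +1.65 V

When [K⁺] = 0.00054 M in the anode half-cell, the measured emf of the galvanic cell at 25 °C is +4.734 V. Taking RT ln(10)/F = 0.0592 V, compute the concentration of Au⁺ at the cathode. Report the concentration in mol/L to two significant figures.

Au⁺/Au is the cathode, K⁺/K the anode: E°cell = +4.61 V, n = 1.
Overall reaction: Au⁺(aq) + K(s) → Au(s) + K⁺(aq); Q = [K⁺]^1/[Au⁺]^1.
From E = E° − (0.0592/n) log Q: log Q = (E° − E)·n/0.0592 = (+4.61 − (+4.734))·1/0.0592 = -2.0946.
So 1·log[Au⁺] = 1·log(0.00054) − log Q = -3.2676 − (-2.0946) = -1.1730; [Au⁺] = 10^(-1.1730) ≈ 0.067 M.

0.067 M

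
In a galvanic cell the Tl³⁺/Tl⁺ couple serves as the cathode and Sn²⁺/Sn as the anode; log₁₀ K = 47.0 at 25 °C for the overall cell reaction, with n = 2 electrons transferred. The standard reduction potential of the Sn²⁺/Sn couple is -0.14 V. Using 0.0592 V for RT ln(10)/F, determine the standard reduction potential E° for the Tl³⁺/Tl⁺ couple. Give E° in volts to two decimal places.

E°cell = (0.0592/n)·log K = (0.0592/2)(47.0) = +1.391 V.
Since Tl³⁺/Tl⁺ is the cathode and Sn²⁺/Sn the anode, E°cell = E°(Tl³⁺/Tl⁺) − E°(Sn²⁺/Sn).
So E°(Tl³⁺/Tl⁺) = E°cell + E°(Sn²⁺/Sn) = +1.391 + (-0.14) = +1.25 V.

+1.25 V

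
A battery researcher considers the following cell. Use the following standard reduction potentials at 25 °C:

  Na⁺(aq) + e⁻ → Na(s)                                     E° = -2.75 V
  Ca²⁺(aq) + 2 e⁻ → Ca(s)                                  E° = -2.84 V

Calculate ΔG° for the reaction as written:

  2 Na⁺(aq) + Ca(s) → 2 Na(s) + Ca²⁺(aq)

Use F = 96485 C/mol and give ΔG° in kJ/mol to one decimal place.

As written, Na⁺/Na is reduced (cathode) and Ca²⁺/Ca is oxidised (anode), so E°cell = (-2.75) − (-2.84) = +0.09 V.
Balancing electrons gives n = 2.
ΔG° = −nFE° = −(2)(96485)(+0.09) = -17,367 J = -17.4 kJ/mol.

-17.4 kJ/mol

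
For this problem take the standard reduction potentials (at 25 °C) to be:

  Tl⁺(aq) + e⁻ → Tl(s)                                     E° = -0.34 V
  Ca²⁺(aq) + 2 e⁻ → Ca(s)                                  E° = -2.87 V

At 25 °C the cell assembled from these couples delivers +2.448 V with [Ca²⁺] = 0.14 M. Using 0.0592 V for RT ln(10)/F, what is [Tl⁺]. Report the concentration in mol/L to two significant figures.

Tl⁺/Tl is the cathode, Ca²⁺/Ca the anode: E°cell = +2.53 V, n = 2.
Overall reaction: 2 Tl⁺(aq) + Ca(s) → 2 Tl(s) + Ca²⁺(aq); Q = [Ca²⁺]^1/[Tl⁺]^2.
From E = E° − (0.0592/n) log Q: log Q = (E° − E)·n/0.0592 = (+2.53 − (+2.448))·2/0.0592 = 2.7703.
So 2·log[Tl⁺] = 1·log(0.14) − log Q = -0.8539 − (2.7703) = -3.6242; log[Tl⁺] = -3.6242 / 2 = -1.8121; [Tl⁺] = 10^(-1.8121) ≈ 0.015 M.

0.015 M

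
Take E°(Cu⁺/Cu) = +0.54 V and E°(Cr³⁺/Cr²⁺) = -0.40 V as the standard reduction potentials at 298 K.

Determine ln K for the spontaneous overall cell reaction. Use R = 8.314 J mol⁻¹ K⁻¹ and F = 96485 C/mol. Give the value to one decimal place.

Cathode: Cu⁺/Cu; anode: Cr³⁺/Cr²⁺. E°cell = (+0.54) − (-0.40) = +0.94 V, with n = 1.
ΔG° = −nFE° = −RT ln K, so ln K = nFE°/(RT) = (1)(96485)(+0.94) / ((8.314)(298)) = 36.607.

36.6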